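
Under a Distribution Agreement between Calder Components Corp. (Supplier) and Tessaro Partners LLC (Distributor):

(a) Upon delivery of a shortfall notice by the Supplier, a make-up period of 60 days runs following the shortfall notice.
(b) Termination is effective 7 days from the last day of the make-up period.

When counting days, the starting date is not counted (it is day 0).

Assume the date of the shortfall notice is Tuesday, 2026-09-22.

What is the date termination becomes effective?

Adding 60 calendar days to 2026-09-22 gives 2026-11-21, which is the last day of the make-up period.
Adding 7 calendar days to 2026-11-21 gives 2026-11-28, which is the date termination becomes effective.

2026-11-28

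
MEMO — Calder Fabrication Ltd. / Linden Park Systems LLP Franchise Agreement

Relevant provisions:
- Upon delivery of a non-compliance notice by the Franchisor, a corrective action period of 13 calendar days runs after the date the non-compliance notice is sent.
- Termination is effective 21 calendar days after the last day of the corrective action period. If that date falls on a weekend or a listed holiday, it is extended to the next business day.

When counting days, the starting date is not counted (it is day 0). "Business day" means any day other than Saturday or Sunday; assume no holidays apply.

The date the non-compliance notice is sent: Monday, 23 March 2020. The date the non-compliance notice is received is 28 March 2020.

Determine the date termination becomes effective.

The last day of the corrective action period: 23 March 2020 + 13 days = 5 April 2020.
Adding 21 calendar days to 5 April 2020 gives 26 April 2020, which is the date termination becomes effective. That falls on a Sunday, so it rolls to the next business day, Monday, 27 April 2020.

27 April 2020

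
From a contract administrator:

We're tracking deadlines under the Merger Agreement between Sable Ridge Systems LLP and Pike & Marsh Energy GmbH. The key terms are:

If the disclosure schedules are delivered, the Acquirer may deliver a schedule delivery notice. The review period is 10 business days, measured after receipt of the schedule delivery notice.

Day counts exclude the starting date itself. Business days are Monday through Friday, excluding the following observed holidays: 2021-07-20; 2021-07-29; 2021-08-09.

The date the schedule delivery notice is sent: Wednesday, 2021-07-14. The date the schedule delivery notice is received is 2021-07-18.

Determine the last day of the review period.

The last day of the review period: counting 10 business days from Sunday, 2021-07-18 (Jul 19, Jul 21, Jul 22, Jul 23, Jul 26, Jul 27, Jul 28, Jul 30, Aug 2, Aug 3, skipping weekends and the listed holidays on Jul 20, Jul 29) reaches Tuesday, 2021-08-03.

2021-08-03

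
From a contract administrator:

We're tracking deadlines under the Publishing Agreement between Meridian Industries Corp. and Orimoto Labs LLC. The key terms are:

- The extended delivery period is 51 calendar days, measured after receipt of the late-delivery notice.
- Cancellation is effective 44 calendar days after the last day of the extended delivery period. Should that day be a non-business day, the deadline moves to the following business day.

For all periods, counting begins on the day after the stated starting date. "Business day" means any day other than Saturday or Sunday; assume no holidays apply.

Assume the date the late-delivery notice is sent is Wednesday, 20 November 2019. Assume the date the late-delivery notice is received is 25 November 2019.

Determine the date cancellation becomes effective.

Adding 51 calendar days to 25 November 2019 gives 15 January 2020, which is the last day of the extended delivery period.
Adding 44 calendar days to 15 January 2020 gives 28 February 2020, which is the date cancellation becomes effective. 28 February 2020 is a Friday, so no roll-forward applies.

28 February 2020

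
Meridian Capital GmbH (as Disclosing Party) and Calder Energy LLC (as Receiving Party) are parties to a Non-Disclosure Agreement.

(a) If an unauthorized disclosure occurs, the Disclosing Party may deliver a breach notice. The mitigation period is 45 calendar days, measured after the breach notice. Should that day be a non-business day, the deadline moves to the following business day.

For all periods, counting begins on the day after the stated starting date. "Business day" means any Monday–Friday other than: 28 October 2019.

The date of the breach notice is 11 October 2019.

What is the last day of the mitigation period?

Adding 45 calendar days to 11 October 2019 gives 25 November 2019, which is the last day of the mitigation period. 25 November 2019 is a Monday and is not a listed holiday, so no roll-forward applies.

25 November 2019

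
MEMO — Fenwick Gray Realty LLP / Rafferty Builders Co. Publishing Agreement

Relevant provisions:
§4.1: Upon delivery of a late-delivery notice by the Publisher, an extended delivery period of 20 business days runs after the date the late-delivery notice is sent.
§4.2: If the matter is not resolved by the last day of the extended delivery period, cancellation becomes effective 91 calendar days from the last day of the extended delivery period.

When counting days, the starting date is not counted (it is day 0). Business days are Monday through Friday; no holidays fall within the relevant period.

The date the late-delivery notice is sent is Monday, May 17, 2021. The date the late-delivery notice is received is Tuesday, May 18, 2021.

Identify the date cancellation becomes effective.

September 13, 2021

From Monday, May 17, 2021, 20 business days (May 18, May 19, May 20, May 21, …, Jun 10, Jun 11, Jun 14, skipping weekends) brings us to Monday, June 14, 2021, which is the last day of the extended delivery period.
Adding 91 calendar days to June 14, 2021 gives September 13, 2021, which is the date cancellation becomes effective.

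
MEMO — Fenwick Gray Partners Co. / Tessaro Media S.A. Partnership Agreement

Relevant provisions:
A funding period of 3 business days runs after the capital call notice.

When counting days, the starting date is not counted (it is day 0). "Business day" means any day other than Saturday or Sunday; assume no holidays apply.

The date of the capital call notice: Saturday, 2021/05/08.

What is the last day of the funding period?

2021/05/12

The last day of the funding period: counting 3 business days from Saturday, 2021/05/08 (May 10, May 11, May 12, skipping weekends) reaches Wednesday, 2021/05/12.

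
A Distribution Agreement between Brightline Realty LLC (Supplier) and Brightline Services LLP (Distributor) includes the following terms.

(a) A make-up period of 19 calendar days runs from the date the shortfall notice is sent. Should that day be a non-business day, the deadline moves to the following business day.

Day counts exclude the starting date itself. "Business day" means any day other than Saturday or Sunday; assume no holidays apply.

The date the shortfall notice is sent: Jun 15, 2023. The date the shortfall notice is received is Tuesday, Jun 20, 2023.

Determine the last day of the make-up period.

Jul 4, 2023

The last day of the make-up period: 19 calendar days after Jun 15, 2023 is Jul 4, 2023. Jul 4, 2023 is a Tuesday, so no roll-forward applies.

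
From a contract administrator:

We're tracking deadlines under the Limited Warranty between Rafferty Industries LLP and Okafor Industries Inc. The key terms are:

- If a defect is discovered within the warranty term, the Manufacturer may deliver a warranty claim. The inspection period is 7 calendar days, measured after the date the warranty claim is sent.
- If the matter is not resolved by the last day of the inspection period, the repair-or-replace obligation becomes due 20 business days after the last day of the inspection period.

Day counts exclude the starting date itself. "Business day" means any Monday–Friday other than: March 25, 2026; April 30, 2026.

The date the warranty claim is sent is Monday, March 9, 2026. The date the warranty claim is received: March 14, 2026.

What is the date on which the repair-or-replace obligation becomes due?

April 14, 2026

Adding 7 calendar days to March 9, 2026 gives March 16, 2026, which is the last day of the inspection period.
The date on which the repair-or-replace obligation becomes due: 20 business days after Monday, March 16, 2026, skipping weekends and the listed holiday on Mar 25 — Mar 17, Mar 18, Mar 19, Mar 20, …, Apr 10, Apr 13, Apr 14 — lands on Tuesday, April 14, 2026.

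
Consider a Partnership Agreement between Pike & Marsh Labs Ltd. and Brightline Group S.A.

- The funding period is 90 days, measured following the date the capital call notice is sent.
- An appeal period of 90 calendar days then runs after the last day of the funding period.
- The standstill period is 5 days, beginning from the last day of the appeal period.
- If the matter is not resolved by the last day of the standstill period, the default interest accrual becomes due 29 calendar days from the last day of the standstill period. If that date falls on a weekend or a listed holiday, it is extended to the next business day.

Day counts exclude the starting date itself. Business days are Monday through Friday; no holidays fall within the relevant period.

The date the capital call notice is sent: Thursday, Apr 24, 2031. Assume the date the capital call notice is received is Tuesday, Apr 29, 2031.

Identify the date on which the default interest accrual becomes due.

Nov 24, 2031

The last day of the funding period: 90 calendar days after Apr 24, 2031 is Jul 23, 2031.
The last day of the appeal period: 90 calendar days after Jul 23, 2031 is Oct 21, 2031.
Adding 5 calendar days to Oct 21, 2031 gives Oct 26, 2031, which is the last day of the standstill period.
The date on which the default interest accrual becomes due: Oct 26, 2031 + 29 days = Nov 24, 2031. Nov 24, 2031 is a Monday, so no roll-forward applies.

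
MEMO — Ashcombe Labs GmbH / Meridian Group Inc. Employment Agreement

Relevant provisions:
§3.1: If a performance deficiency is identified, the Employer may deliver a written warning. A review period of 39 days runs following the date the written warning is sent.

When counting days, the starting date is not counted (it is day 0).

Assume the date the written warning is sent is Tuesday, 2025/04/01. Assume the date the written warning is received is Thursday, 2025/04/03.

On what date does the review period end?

2025/05/10

Adding 39 calendar days to 2025/04/01 gives 2025/05/10, which is the last day of the review period.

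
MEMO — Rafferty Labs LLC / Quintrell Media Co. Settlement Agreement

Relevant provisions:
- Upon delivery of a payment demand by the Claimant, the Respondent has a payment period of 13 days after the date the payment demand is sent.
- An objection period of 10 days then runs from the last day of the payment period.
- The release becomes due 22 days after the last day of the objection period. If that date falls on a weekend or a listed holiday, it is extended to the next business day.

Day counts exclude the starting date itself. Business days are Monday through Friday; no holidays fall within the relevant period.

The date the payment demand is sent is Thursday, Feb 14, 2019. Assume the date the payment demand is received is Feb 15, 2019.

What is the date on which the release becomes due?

Adding 13 calendar days to Feb 14, 2019 gives Feb 27, 2019, which is the last day of the payment period.
The last day of the objection period: Feb 27, 2019 + 10 days = Mar 9, 2019.
The date on which the release becomes due: 22 calendar days after Mar 9, 2019 is Mar 31, 2019. That falls on a Sunday, so it rolls to the next business day, Monday, Apr 1, 2019.

Apr 1, 2019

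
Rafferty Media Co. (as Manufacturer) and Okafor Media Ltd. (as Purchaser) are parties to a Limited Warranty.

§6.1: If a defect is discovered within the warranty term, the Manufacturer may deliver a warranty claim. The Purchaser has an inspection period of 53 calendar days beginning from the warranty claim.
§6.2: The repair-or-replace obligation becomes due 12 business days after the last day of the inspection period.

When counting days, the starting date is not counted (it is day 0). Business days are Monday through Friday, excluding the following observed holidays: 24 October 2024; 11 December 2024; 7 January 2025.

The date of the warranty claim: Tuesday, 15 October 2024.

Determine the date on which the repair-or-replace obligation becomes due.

Adding 53 calendar days to 15 October 2024 gives 7 December 2024, which is the last day of the inspection period.
The date on which the repair-or-replace obligation becomes due: counting 12 business days from Saturday, 7 December 2024 (Dec 9, Dec 10, Dec 12, Dec 13, …, Dec 23, Dec 24, Dec 25, skipping weekends and the listed holiday on Dec 11) reaches Wednesday, 25 December 2024.

25 December 2024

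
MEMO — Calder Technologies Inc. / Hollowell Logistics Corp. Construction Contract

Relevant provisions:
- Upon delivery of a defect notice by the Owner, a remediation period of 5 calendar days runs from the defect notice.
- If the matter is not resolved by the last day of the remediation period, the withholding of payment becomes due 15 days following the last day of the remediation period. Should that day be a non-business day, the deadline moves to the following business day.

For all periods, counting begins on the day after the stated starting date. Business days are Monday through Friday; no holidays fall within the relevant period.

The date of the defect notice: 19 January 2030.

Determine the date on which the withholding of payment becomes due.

The last day of the remediation period: 19 January 2030 + 5 days = 24 January 2030.
The date on which the withholding of payment becomes due: 15 calendar days after 24 January 2030 is 8 February 2030. 8 February 2030 is a Friday, so no roll-forward applies.

8 February 2030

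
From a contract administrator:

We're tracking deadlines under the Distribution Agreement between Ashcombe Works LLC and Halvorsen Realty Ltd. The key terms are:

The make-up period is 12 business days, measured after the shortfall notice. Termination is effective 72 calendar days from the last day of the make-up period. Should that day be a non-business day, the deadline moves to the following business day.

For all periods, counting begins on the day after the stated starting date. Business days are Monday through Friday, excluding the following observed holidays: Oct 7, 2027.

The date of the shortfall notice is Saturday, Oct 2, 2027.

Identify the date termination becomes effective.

Dec 31, 2027

From Saturday, Oct 2, 2027, 12 business days (Oct 4, Oct 5, Oct 6, Oct 8, …, Oct 18, Oct 19, Oct 20, skipping weekends and the listed holiday on Oct 7) brings us to Wednesday, Oct 20, 2027, which is the last day of the make-up period.
The date termination becomes effective: Oct 20, 2027 + 72 days = Dec 31, 2027. Dec 31, 2027 is a Friday and is not a listed holiday, so no roll-forward applies.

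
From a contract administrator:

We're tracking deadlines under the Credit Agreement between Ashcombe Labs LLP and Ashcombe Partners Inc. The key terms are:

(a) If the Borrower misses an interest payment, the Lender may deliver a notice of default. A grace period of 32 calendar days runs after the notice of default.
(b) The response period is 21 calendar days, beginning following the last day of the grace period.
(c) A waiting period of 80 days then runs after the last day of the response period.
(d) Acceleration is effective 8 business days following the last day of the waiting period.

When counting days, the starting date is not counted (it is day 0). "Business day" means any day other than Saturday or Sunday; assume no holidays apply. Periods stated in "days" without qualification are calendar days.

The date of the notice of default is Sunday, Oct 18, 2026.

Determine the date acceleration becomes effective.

The last day of the grace period: 32 calendar days after Oct 18, 2026 is Nov 19, 2026.
The last day of the response period: 21 calendar days after Nov 19, 2026 is Dec 10, 2026.
The last day of the waiting period: Dec 10, 2026 + 80 days = Feb 28, 2027.
The date acceleration becomes effective: 8 business days after Sunday, Feb 28, 2027, skipping weekends — Mar 1, Mar 2, Mar 3, Mar 4, Mar 5, Mar 8, Mar 9, Mar 10 — lands on Wednesday, Mar 10, 2027.

Mar 10, 2027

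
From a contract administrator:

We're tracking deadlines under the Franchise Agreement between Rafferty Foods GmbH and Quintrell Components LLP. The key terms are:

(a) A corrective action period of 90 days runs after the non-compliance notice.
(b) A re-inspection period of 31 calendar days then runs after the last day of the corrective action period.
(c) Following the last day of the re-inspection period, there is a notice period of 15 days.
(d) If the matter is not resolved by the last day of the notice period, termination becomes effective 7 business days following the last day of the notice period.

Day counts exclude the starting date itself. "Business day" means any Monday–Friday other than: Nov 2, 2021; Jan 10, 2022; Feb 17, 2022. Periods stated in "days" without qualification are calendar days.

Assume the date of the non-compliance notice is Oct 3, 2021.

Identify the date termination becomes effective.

Feb 28, 2022

Adding 90 calendar days to Oct 3, 2021 gives Jan 1, 2022, which is the last day of the corrective action period.
The last day of the re-inspection period: 31 calendar days after Jan 1, 2022 is Feb 1, 2022.
The last day of the notice period: Feb 1, 2022 + 15 days = Feb 16, 2022.
The date termination becomes effective: counting 7 business days from Wednesday, Feb 16, 2022 (Feb 18, Feb 21, Feb 22, Feb 23, Feb 24, Feb 25, Feb 28, skipping weekends and the listed holiday on Feb 17) reaches Monday, Feb 28, 2022.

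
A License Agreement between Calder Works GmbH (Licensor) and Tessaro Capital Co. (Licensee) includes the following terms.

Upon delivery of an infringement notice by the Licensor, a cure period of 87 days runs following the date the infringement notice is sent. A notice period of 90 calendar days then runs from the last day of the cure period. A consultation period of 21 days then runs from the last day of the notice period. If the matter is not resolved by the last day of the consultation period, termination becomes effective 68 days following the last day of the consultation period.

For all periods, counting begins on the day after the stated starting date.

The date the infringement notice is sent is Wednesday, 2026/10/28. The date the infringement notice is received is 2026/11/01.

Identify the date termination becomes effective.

The last day of the cure period: 87 calendar days after 2026/10/28 is 2027/01/23.
Adding 90 calendar days to 2027/01/23 gives 2027/04/23, which is the last day of the notice period.
The last day of the consultation period: 2027/04/23 + 21 days = 2027/05/14.
Adding 68 calendar days to 2027/05/14 gives 2027/07/21, which is the date termination becomes effective.

2027/07/21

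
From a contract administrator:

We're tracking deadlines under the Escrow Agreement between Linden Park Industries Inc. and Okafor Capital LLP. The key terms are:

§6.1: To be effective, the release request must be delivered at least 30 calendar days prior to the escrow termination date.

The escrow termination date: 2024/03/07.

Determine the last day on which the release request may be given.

2024/02/06

2024/03/07 minus 30 days is 2024/02/06.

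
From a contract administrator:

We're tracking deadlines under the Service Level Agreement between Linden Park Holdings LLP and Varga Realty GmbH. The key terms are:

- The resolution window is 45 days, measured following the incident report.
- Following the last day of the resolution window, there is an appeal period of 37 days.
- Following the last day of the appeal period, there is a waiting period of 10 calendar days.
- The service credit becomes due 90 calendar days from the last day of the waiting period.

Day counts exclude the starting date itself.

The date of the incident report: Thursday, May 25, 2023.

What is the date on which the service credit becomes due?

November 23, 2023

Adding 45 calendar days to May 25, 2023 gives July 9, 2023, which is the last day of the resolution window.
The last day of the appeal period: July 9, 2023 + 37 days = August 15, 2023.
The last day of the waiting period: 10 calendar days after August 15, 2023 is August 25, 2023.
The date on which the service credit becomes due: August 25, 2023 + 90 days = November 23, 2023.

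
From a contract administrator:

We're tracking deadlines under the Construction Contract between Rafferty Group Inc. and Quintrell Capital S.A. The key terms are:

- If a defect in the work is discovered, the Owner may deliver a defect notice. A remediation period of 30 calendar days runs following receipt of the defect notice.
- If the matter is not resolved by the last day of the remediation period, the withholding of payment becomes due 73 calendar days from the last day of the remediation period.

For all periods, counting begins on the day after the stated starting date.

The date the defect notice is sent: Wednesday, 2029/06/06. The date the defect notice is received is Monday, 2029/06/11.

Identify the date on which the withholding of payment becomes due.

2029/09/22

The last day of the remediation period: 2029/06/11 + 30 days = 2029/07/11.
The date on which the withholding of payment becomes due: 73 calendar days after 2029/07/11 is 2029/09/22.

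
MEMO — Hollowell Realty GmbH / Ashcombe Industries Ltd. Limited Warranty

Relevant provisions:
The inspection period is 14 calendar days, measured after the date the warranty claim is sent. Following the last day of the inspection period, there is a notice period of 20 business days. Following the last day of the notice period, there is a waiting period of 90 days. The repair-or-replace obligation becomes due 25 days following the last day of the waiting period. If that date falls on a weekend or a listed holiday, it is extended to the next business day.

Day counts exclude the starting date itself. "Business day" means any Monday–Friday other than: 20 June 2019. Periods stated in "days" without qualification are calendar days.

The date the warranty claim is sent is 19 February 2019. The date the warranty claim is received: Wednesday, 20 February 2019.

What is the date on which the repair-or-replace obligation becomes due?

The last day of the inspection period: 19 February 2019 + 14 days = 5 March 2019.
The last day of the notice period: 20 business days after Tuesday, 5 March 2019, skipping weekends — Mar 6, Mar 7, Mar 8, Mar 11, …, Mar 29, Apr 1, Apr 2 — lands on Tuesday, 2 April 2019.
The last day of the waiting period: 2 April 2019 + 90 days = 1 July 2019.
The date on which the repair-or-replace obligation becomes due: 1 July 2019 + 25 days = 26 July 2019. 26 July 2019 is a Friday and is not a listed holiday, so no roll-forward applies.

26 July 2019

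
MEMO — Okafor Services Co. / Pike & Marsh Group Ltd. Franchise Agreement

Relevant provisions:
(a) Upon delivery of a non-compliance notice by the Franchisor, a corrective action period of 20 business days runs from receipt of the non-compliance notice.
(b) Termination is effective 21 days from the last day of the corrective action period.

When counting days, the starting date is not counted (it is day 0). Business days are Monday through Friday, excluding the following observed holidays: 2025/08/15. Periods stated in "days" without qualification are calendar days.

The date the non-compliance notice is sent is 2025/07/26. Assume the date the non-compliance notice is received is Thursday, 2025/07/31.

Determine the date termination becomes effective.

From Thursday, 2025/07/31, 20 business days (Aug 1, Aug 4, Aug 5, Aug 6, …, Aug 27, Aug 28, Aug 29, skipping weekends and the listed holiday on Aug 15) brings us to Friday, 2025/08/29, which is the last day of the corrective action period.
The date termination becomes effective: 2025/08/29 + 21 days = 2025/09/19.

2025/09/19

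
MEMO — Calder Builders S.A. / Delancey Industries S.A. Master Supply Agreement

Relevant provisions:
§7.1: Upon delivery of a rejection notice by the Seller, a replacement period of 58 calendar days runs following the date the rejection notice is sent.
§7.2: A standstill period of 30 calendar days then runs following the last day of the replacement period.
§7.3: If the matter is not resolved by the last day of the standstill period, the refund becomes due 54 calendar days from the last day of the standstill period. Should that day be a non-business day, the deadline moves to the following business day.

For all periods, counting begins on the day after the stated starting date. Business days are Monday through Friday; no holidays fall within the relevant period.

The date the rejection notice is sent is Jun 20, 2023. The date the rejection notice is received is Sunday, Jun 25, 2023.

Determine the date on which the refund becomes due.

The last day of the replacement period: Jun 20, 2023 + 58 days = Aug 17, 2023.
The last day of the standstill period: Aug 17, 2023 + 30 days = Sep 16, 2023.
The date on which the refund becomes due: Sep 16, 2023 + 54 days = Nov 9, 2023. Nov 9, 2023 is a Thursday, so no roll-forward applies.

Nov 9, 2023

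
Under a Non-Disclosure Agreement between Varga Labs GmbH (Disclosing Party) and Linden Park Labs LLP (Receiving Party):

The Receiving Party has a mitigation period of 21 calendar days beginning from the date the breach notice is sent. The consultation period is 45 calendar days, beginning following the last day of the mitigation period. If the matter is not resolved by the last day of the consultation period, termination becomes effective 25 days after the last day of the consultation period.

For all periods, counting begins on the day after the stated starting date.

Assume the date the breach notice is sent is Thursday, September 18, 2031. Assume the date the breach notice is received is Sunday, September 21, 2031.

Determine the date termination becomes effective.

December 18, 2031

The last day of the mitigation period: September 18, 2031 + 21 days = October 9, 2031.
The last day of the consultation period: October 9, 2031 + 45 days = November 23, 2031.
Adding 25 calendar days to November 23, 2031 gives December 18, 2031, which is the date termination becomes effective.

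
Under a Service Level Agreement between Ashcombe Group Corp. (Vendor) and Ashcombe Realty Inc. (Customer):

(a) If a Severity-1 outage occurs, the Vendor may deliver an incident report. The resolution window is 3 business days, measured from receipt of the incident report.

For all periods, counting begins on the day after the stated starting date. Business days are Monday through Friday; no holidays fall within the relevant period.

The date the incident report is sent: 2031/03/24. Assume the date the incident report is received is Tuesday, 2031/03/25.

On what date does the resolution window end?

2031/03/28

From Tuesday, 2031/03/25, 3 business days (Mar 26, Mar 27, Mar 28, skipping weekends) brings us to Friday, 2031/03/28, which is the last day of the resolution window.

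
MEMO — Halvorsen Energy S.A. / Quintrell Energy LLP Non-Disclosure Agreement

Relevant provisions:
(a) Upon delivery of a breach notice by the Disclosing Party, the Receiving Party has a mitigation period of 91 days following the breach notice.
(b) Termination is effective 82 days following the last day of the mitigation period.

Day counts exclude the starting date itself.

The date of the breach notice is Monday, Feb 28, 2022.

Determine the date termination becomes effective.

Adding 91 calendar days to Feb 28, 2022 gives May 30, 2022, which is the last day of the mitigation period.
The date termination becomes effective: 82 calendar days after May 30, 2022 is Aug 20, 2022.

Aug 20, 2022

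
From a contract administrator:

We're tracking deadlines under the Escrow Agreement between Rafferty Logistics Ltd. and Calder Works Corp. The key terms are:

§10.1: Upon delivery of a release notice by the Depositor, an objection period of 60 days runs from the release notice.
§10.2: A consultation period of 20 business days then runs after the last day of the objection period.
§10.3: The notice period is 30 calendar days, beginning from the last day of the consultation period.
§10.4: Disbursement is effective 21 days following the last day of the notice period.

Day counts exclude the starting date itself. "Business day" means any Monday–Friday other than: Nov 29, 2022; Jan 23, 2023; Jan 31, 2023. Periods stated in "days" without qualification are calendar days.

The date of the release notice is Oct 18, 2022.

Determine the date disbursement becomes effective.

Mar 5, 2023

Adding 60 calendar days to Oct 18, 2022 gives Dec 17, 2022, which is the last day of the objection period.
The last day of the consultation period: counting 20 business days from Saturday, Dec 17, 2022 (Dec 19, Dec 20, Dec 21, Dec 22, …, Jan 11, Jan 12, Jan 13, skipping weekends) reaches Friday, Jan 13, 2023.
The last day of the notice period: Jan 13, 2023 + 30 days = Feb 12, 2023.
Adding 21 calendar days to Feb 12, 2023 gives Mar 5, 2023, which is the date disbursement becomes effective.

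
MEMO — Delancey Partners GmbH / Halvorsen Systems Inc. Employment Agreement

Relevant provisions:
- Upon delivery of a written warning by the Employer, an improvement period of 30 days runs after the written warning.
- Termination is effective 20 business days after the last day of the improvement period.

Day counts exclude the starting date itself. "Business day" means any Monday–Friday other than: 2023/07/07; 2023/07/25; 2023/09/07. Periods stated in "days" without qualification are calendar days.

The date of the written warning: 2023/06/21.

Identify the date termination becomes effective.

Adding 30 calendar days to 2023/06/21 gives 2023/07/21, which is the last day of the improvement period.
The date termination becomes effective: 20 business days after Friday, 2023/07/21, skipping weekends and the listed holiday on Jul 25 — Jul 24, Jul 26, Jul 27, Jul 28, …, Aug 17, Aug 18, Aug 21 — lands on Monday, 2023/08/21.

2023/08/21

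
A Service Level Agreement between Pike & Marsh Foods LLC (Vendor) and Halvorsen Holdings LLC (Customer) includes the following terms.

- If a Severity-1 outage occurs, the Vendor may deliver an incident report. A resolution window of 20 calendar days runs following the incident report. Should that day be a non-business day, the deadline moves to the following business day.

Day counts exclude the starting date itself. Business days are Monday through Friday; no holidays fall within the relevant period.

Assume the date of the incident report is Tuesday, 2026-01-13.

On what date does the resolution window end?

2026-02-02

Adding 20 calendar days to 2026-01-13 gives 2026-02-02, which is the last day of the resolution window. 2026-02-02 is a Monday, so no roll-forward applies.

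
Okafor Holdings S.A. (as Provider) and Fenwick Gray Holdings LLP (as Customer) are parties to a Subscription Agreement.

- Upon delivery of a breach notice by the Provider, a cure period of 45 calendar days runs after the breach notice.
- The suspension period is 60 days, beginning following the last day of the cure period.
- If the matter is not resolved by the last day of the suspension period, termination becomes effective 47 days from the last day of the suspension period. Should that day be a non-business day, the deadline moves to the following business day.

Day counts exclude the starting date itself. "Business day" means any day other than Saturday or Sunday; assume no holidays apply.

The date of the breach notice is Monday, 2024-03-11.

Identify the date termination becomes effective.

2024-08-12

The last day of the cure period: 2024-03-11 + 45 days = 2024-04-25.
The last day of the suspension period: 60 calendar days after 2024-04-25 is 2024-06-24.
The date termination becomes effective: 2024-06-24 + 47 days = 2024-08-10. That falls on a Saturday, so it rolls to the next business day, Monday, 2024-08-12.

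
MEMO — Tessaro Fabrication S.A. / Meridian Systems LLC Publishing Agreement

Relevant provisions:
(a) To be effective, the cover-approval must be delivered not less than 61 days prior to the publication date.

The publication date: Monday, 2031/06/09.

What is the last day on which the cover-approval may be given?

2031/06/09 minus 61 days is 2031/04/09.

2031/04/09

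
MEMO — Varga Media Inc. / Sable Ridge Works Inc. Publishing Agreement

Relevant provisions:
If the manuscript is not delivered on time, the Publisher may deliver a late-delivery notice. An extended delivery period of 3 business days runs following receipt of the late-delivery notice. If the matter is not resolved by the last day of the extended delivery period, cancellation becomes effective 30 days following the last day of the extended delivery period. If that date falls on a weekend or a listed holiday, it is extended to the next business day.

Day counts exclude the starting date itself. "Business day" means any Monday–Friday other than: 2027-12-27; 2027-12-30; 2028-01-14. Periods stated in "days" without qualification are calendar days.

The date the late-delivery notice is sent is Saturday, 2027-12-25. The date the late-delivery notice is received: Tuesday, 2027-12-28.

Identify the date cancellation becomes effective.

2028-02-02

From Tuesday, 2027-12-28, 3 business days (Dec 29, Dec 31, Jan 3, skipping weekends and the listed holiday on Dec 30) brings us to Monday, 2028-01-03, which is the last day of the extended delivery period.
Adding 30 calendar days to 2028-01-03 gives 2028-02-02, which is the date cancellation becomes effective. 2028-02-02 is a Wednesday and is not a listed holiday, so no roll-forward applies.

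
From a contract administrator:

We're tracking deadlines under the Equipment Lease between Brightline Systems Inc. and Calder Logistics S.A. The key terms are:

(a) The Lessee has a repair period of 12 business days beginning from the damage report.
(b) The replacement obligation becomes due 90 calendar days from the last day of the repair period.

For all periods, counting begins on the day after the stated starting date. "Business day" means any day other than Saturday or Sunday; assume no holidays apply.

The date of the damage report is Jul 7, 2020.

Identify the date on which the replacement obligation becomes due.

The last day of the repair period: 12 business days after Tuesday, Jul 7, 2020, skipping weekends — Jul 8, Jul 9, Jul 10, Jul 13, …, Jul 21, Jul 22, Jul 23 — lands on Thursday, Jul 23, 2020.
Adding 90 calendar days to Jul 23, 2020 gives Oct 21, 2020, which is the date on which the replacement obligation becomes due.

Oct 21, 2020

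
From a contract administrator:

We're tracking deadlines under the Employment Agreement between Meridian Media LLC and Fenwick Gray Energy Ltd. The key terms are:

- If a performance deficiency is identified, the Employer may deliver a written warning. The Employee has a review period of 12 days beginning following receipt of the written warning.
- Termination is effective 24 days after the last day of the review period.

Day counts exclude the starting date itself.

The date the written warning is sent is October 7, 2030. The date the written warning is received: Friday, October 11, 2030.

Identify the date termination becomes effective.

Adding 12 calendar days to October 11, 2030 gives October 23, 2030, which is the last day of the review period.
The date termination becomes effective: 24 calendar days after October 23, 2030 is November 16, 2030.

November 16, 2030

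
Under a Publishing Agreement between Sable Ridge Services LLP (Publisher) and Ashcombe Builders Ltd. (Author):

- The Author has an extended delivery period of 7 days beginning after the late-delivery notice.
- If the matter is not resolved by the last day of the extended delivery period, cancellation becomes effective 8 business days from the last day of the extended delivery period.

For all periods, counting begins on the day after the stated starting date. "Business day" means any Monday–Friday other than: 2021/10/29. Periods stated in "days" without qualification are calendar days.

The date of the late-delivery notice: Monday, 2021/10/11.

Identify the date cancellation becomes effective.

2021/10/28

The last day of the extended delivery period: 7 calendar days after 2021/10/11 is 2021/10/18.
The date cancellation becomes effective: 8 business days after Monday, 2021/10/18, skipping weekends — Oct 19, Oct 20, Oct 21, Oct 22, Oct 25, Oct 26, Oct 27, Oct 28 — lands on Thursday, 2021/10/28.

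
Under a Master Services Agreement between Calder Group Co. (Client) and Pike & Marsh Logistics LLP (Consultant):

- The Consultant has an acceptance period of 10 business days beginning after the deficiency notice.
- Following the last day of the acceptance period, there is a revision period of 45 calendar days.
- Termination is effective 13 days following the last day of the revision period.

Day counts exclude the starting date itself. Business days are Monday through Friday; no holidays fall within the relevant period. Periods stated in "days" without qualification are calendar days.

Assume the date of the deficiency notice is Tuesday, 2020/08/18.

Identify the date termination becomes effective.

2020/10/29

From Tuesday, 2020/08/18, 10 business days (Aug 19, Aug 20, Aug 21, Aug 24, Aug 25, Aug 26, Aug 27, Aug 28, Aug 31, Sep 1, skipping weekends) brings us to Tuesday, 2020/09/01, which is the last day of the acceptance period.
Adding 45 calendar days to 2020/09/01 gives 2020/10/16, which is the last day of the revision period.
The date termination becomes effective: 2020/10/16 + 13 days = 2020/10/29.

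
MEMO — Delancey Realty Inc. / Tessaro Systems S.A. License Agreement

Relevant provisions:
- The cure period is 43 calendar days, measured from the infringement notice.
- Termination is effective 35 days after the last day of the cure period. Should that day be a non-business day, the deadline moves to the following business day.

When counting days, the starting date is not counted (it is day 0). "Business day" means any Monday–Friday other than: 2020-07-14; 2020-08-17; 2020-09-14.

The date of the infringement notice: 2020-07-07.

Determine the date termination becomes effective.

2020-09-23

The last day of the cure period: 43 calendar days after 2020-07-07 is 2020-08-19.
The date termination becomes effective: 2020-08-19 + 35 days = 2020-09-23. 2020-09-23 is a Wednesday and is not a listed holiday, so no roll-forward applies.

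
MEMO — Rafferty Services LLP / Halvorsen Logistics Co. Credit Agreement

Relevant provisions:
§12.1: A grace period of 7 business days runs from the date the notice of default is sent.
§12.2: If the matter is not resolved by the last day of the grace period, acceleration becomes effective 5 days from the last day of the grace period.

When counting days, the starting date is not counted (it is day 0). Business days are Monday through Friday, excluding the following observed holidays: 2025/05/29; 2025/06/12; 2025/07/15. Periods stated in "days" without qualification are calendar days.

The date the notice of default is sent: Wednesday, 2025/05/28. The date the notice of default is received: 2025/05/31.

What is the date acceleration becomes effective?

The last day of the grace period: counting 7 business days from Wednesday, 2025/05/28 (May 30, Jun 2, Jun 3, Jun 4, Jun 5, Jun 6, Jun 9, skipping weekends and the listed holiday on May 29) reaches Monday, 2025/06/09.
The date acceleration becomes effective: 2025/06/09 + 5 days = 2025/06/14.

2025/06/14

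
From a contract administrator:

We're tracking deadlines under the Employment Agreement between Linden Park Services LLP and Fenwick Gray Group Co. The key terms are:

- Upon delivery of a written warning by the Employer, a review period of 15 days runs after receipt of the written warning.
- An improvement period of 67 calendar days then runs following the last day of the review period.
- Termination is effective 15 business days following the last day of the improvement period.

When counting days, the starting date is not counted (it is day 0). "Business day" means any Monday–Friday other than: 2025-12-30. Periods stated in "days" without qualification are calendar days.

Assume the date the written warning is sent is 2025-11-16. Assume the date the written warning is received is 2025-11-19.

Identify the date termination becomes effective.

2026-03-02

The last day of the review period: 2025-11-19 + 15 days = 2025-12-04.
Adding 67 calendar days to 2025-12-04 gives 2026-02-09, which is the last day of the improvement period.
The date termination becomes effective: counting 15 business days from Monday, 2026-02-09 (Feb 10, Feb 11, Feb 12, Feb 13, …, Feb 26, Feb 27, Mar 2, skipping weekends) reaches Monday, 2026-03-02.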